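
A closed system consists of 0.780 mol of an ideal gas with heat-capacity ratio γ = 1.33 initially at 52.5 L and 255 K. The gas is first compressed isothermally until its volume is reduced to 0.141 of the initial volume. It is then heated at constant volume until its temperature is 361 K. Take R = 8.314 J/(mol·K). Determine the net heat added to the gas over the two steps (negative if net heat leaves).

-1160 J

P₁ = nRT₁/V₁ = 0.780×8.314×255/52.5 = 31.5 kPa.
Step 1 — Isothermal: T stays 255 K; PV = const ⇒ V₂ = 7.40 L, P₂ = 223 kPa.
ΔU = 0 (ideal gas, T constant).
W = nRT ln(V₂/V₁) = 0.780×8.314×255×ln(0.141) = -3240 J.
Q = ΔU + W = -3240 J.
State after step 1: P = 223 kPa, V = 7.40 L, T = 255 K.
Step 2 — Isochoric: V stays 7.40 L; P/T = const ⇒ T₂ = 361 K, P₂ = 316 kPa.
W = 0 (no volume change).
ΔU = nCvΔT = 0.780×25.2×(361−255) = 2080 J.
Q = ΔU = 2080 J.
Net over both steps: W = -3240 J, Q = -1160 J, ΔU = 2080 J.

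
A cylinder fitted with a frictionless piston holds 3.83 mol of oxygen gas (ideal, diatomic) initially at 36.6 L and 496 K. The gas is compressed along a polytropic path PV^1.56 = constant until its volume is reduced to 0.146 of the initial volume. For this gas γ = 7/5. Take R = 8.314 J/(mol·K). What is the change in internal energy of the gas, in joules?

P₁ = nRT₁/V₁ = 3.83×8.314×496/36.6 = 432 kPa.
Polytropic n=1.56: T₂ = T₁(V₁/V₂)^(n−1) = 496×(6.85)^0.56 = 1460 K; P₂ = P₁(V₁/V₂)^n = 8680 kPa.
For an ideal gas ΔU = nCvΔT with Cv = (5/2)R = 20.8 J/(mol·K).
ΔU = 3.83×20.8×(1460−496) = 76500 J.

76500 J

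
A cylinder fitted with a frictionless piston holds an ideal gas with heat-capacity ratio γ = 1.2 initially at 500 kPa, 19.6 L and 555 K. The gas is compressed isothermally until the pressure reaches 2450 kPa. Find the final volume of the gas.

4.00 L

Isothermal: T stays 555 K; PV = const ⇒ V₂ = 4.00 L, P₂ = 2450 kPa.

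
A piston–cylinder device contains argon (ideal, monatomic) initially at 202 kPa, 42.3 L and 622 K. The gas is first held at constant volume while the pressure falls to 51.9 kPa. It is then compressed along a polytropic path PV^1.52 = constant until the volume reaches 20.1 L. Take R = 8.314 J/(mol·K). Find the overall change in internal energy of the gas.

-7970 J

n = P₁V₁/(RT₁) = 202×42.3/(8.314×622) = 1.65 mol.
Step 1 — Isochoric: V stays 42.3 L; P/T = const ⇒ T₂ = 160 K, P₂ = 51.9 kPa.
W = 0 (no volume change).
ΔU = nCvΔT = 1.65×12.5×(160−622) = -9520 J.
Q = ΔU = -9520 J.
State after step 1: P = 51.9 kPa, V = 42.3 L, T = 160 K.
Step 2 — Polytropic n=1.52: T₂ = T₁(V₁/V₂)^(n−1) = 160×(2.10)^0.52 = 235 K; P₂ = P₁(V₁/V₂)^n = 161 kPa.
W = (P₁V₁−P₂V₂)/(n−1) = (51.9×42.3−161×20.1)/0.52 = -1990 J.
ΔU = nCvΔT = 1.65×12.5×(235−160) = 1560 J.
Q = ΔU + W = -439 J.
Net over both steps: W = -1990 J, Q = -9960 J, ΔU = -7970 J.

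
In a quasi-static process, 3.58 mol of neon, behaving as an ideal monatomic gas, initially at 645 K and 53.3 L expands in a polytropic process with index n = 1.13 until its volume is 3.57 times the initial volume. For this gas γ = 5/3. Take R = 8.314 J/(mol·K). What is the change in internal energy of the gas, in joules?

-4390 J

P₁ = nRT₁/V₁ = 3.58×8.314×645/53.3 = 360 kPa.
Polytropic n=1.13: T₂ = T₁(V₁/V₂)^(n−1) = 645×(0.280)^0.13 = 547 K; P₂ = P₁(V₁/V₂)^n = 85.5 kPa.
For an ideal gas ΔU = nCvΔT with Cv = (3/2)R = 12.5 J/(mol·K).
ΔU = 3.58×12.5×(547−645) = -4390 J.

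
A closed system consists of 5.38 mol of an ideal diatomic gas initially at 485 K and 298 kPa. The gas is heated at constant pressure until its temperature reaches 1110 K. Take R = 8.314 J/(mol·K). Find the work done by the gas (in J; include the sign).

28000 J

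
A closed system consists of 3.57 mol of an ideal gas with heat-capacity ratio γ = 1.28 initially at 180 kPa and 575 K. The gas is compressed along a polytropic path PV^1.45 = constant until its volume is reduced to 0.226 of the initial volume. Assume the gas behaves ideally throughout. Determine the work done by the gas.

V₁ = nRT₁/P₁ = 3.57×8.314×575/180 = 94.8 L.
Polytropic n=1.45: T₂ = T₁(V₁/V₂)^(n−1) = 575×(4.42)^0.45 = 1120 K; P₂ = P₁(V₁/V₂)^n = 1560 kPa.
W = (P₁V₁−P₂V₂)/(n−1) = (180×94.8−1560×21.4)/0.45 = -36100 J.

-36100 J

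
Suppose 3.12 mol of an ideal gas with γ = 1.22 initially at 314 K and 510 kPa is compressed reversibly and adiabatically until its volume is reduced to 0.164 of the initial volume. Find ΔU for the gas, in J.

V₁ = nRT₁/P₁ = 3.12×8.314×314/510 = 16.0 L.
Adiabatic: TV^(γ−1) = const ⇒ T₂ = 314×(6.10)^0.220 = 467 K; PV^γ = const ⇒ P₂ = 4630 kPa.
For an ideal gas ΔU = nCvΔT with Cv = R/(γ−1) = 37.8 J/(mol·K).
ΔU = 3.12×37.8×(467−314) = 18100 J.

18100 J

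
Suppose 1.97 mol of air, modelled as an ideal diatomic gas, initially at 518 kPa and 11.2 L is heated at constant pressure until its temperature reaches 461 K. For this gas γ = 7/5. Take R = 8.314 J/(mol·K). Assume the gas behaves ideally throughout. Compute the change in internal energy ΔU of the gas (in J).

4370 J

T₁ = P₁V₁/(nR) = 518×11.2/(1.97×8.314) = 354 K.
Isobaric: P stays 518 kPa; V/T = const ⇒ T₂ = 461 K, V₂ = 14.6 L.
For an ideal gas ΔU = nCvΔT with Cv = (5/2)R = 20.8 J/(mol·K).
ΔU = 1.97×20.8×(461−354) = 4370 J.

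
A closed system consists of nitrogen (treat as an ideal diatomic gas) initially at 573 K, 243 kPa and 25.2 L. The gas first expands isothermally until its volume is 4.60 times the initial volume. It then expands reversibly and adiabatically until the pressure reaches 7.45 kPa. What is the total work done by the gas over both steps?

n = P₁V₁/(RT₁) = 243×25.2/(8.314×573) = 1.29 mol.
Step 1 — Isothermal: T stays 573 K; PV = const ⇒ V₂ = 116 L, P₂ = 52.8 kPa.
ΔU = 0 (ideal gas, T constant).
W = nRT ln(V₂/V₁) = 1.29×8.314×573×ln(4.60) = 9340 J.
Q = ΔU + W = 9340 J.
State after step 1: P = 52.8 kPa, V = 116 L, T = 573 K.
Step 2 — Adiabatic: T₂/T₁ = (P₂/P₁)^((γ−1)/γ) ⇒ T₂ = 573×(0.141)^0.286 = 327 K; V₂ = 470 L.
ΔU = nCvΔT = 1.29×20.8×(327−573) = -6560 J.
Q = 0 for an adiabatic process, so W = −ΔU = 6560 J.
Net over both steps: W = 15900 J, Q = 9340 J, ΔU = -6560 J.

15900 J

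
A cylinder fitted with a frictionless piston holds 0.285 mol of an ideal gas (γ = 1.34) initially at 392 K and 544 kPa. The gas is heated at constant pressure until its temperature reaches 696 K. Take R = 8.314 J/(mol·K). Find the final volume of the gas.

3.03 L

V₁ = nRT₁/P₁ = 0.285×8.314×392/544 = 1.71 L.
Isobaric: P stays 544 kPa; V/T = const ⇒ T₂ = 696 K, V₂ = 3.03 L.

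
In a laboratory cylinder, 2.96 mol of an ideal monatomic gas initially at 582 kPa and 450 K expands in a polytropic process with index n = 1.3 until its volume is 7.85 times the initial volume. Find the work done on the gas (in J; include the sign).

-17000 J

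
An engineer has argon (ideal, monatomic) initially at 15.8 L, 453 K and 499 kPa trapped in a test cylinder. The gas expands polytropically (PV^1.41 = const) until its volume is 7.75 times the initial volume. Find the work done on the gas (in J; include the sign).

-10900 J

n = P₁V₁/(RT₁) = 499×15.8/(8.314×453) = 2.09 mol.
Polytropic n=1.41: T₂ = T₁(V₁/V₂)^(n−1) = 453×(0.129)^0.41 = 196 K; P₂ = P₁(V₁/V₂)^n = 27.8 kPa.
W = (P₁V₁−P₂V₂)/(n−1) = (499×15.8−27.8×122)/0.41 = 10900 J.
Work done on the gas = −W_by = -10900 J.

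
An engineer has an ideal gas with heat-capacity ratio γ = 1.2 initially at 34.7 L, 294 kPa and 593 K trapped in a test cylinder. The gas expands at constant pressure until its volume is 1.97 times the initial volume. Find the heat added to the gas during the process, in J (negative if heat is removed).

59400 J

n = P₁V₁/(RT₁) = 294×34.7/(8.314×593) = 2.07 mol.
Isobaric: P stays 294 kPa; V/T = const ⇒ T₂ = 1170 K, V₂ = 68.4 L.
W = PΔV = 294×(68.4−34.7) kPa·L = 9900 J.
ΔU = nCvΔT = 2.07×41.6×(1170−593) = 49500 J.
Q = ΔU + W = nCpΔT = 59400 J.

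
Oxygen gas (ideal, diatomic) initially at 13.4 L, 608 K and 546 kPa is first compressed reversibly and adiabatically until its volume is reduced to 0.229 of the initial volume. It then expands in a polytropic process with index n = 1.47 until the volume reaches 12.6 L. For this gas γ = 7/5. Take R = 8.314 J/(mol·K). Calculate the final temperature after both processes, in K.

564 K

n = P₁V₁/(RT₁) = 546×13.4/(8.314×608) = 1.45 mol.
Step 1 — Adiabatic: TV^(γ−1) = const ⇒ T₂ = 608×(4.37)^0.400 = 1100 K; PV^γ = const ⇒ P₂ = 4300 kPa.
ΔU = nCvΔT = 1.45×20.8×(1100−608) = 14700 J.
Q = 0 for an adiabatic process, so W = −ΔU = -14700 J.
State after step 1: P = 4300 kPa, V = 3.07 L, T = 1100 K.
Step 2 — Polytropic n=1.47: T₂ = T₁(V₁/V₂)^(n−1) = 1100×(0.244)^0.47 = 564 K; P₂ = P₁(V₁/V₂)^n = 539 kPa.
W = (P₁V₁−P₂V₂)/(n−1) = (4300×3.07−539×12.6)/0.47 = 13600 J.
ΔU = nCvΔT = 1.45×20.8×(564−1100) = -16000 J.
Q = ΔU + W = -2380 J.
Net over both steps: W = -1070 J, Q = -2380 J, ΔU = -1310 J.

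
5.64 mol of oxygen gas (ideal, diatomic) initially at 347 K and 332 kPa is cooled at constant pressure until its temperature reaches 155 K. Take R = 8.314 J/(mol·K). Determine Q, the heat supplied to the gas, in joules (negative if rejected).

-31500 J

V₁ = nRT₁/P₁ = 5.64×8.314×347/332 = 49.0 L.
Isobaric: P stays 332 kPa; V/T = const ⇒ T₂ = 155 K, V₂ = 21.9 L.
W = PΔV = 332×(21.9−49.0) kPa·L = -9000 J.
ΔU = nCvΔT = 5.64×20.8×(155−347) = -22500 J.
Q = ΔU + W = nCpΔT = -31500 J.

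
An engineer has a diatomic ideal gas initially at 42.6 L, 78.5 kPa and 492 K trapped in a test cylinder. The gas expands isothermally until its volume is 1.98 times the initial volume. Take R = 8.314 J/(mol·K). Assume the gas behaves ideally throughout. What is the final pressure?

39.6 kPa

Isothermal: T stays 492 K; PV = const ⇒ V₂ = 84.3 L, P₂ = 39.6 kPa.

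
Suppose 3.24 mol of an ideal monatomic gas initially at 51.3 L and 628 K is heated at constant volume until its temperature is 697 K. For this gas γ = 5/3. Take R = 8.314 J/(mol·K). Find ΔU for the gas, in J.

2790 J

P₁ = nRT₁/V₁ = 3.24×8.314×628/51.3 = 330 kPa.
Isochoric: V stays 51.3 L; P/T = const ⇒ T₂ = 697 K, P₂ = 366 kPa.
For an ideal gas ΔU = nCvΔT with Cv = (3/2)R = 12.5 J/(mol·K).
ΔU = 3.24×12.5×(697−628) = 2790 J.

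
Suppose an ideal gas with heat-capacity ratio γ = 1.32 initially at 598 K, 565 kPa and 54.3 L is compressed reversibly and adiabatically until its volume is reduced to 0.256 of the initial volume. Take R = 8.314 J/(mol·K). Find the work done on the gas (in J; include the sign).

n = P₁V₁/(RT₁) = 565×54.3/(8.314×598) = 6.17 mol.
Adiabatic: TV^(γ−1) = const ⇒ T₂ = 598×(3.91)^0.320 = 925 K; PV^γ = const ⇒ P₂ = 3410 kPa.
ΔU = nCvΔT = 6.17×26.0×(925−598) = 52400 J.
Q = 0 for an adiabatic process, so W = −ΔU = -52400 J.
Work done on the gas = −W_by = 52400 J.

52400 J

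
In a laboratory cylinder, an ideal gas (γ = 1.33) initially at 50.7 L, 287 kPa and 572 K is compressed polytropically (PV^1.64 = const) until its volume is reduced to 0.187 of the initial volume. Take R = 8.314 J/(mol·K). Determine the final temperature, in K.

1670 K

Polytropic n=1.64: T₂ = T₁(V₁/V₂)^(n−1) = 572×(5.35)^0.64 = 1670 K; P₂ = P₁(V₁/V₂)^n = 4490 kPa.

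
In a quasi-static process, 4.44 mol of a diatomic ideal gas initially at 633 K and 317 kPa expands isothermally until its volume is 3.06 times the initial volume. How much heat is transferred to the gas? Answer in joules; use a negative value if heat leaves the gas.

26100 J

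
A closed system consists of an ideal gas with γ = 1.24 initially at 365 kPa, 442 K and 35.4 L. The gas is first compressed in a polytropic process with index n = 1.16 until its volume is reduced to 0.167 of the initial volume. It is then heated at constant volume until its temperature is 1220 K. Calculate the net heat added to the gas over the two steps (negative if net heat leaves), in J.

n = P₁V₁/(RT₁) = 365×35.4/(8.314×442) = 3.52 mol.
Step 1 — Polytropic n=1.16: T₂ = T₁(V₁/V₂)^(n−1) = 442×(5.99)^0.16 = 589 K; P₂ = P₁(V₁/V₂)^n = 2910 kPa.
W = (P₁V₁−P₂V₂)/(n−1) = (365×35.4−2910×5.91)/0.16 = -26800 J.
ΔU = nCvΔT = 3.52×34.6×(589−442) = 17900 J.
Q = ΔU + W = -8930 J.
State after step 1: P = 2910 kPa, V = 5.91 L, T = 589 K.
Step 2 — Isochoric: V stays 5.91 L; P/T = const ⇒ T₂ = 1220 K, P₂ = 6030 kPa.
W = 0 (no volume change).
ΔU = nCvΔT = 3.52×34.6×(1220−589) = 76900 J.
Q = ΔU = 76900 J.
Net over both steps: W = -26800 J, Q = 68000 J, ΔU = 94800 J.

68000 J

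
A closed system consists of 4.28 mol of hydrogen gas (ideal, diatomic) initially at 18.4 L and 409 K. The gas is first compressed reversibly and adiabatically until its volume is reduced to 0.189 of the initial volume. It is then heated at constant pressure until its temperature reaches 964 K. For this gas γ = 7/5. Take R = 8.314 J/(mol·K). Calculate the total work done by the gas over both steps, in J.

-28500 J

P₁ = nRT₁/V₁ = 4.28×8.314×409/18.4 = 791 kPa.
Step 1 — Adiabatic: TV^(γ−1) = const ⇒ T₂ = 409×(5.29)^0.400 = 796 K; PV^γ = const ⇒ P₂ = 8150 kPa.
ΔU = nCvΔT = 4.28×20.8×(796−409) = 34500 J.
Q = 0 for an adiabatic process, so W = −ΔU = -34500 J.
State after step 1: P = 8150 kPa, V = 3.48 L, T = 796 K.
Step 2 — Isobaric: P stays 8150 kPa; V/T = const ⇒ T₂ = 964 K, V₂ = 4.21 L.
W = PΔV = 8150×(4.21−3.48) kPa·L = 5960 J.
ΔU = nCvΔT = 4.28×20.8×(964−796) = 14900 J.
Q = ΔU + W = nCpΔT = 20900 J.
Net over both steps: W = -28500 J, Q = 20900 J, ΔU = 49400 J.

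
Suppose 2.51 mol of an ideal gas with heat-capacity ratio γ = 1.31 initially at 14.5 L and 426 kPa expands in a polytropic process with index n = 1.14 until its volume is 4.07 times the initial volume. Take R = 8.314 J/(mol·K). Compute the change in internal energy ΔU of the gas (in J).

T₁ = P₁V₁/(nR) = 426×14.5/(2.51×8.314) = 296 K.
Polytropic n=1.14: T₂ = T₁(V₁/V₂)^(n−1) = 296×(0.246)^0.14 = 243 K; P₂ = P₁(V₁/V₂)^n = 86.0 kPa.
For an ideal gas ΔU = nCvΔT with Cv = R/(γ−1) = 26.8 J/(mol·K).
ΔU = 2.51×26.8×(243−296) = -3550 J.

-3550 J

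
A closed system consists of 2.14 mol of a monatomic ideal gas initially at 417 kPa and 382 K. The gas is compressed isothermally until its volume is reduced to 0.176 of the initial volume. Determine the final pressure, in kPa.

V₁ = nRT₁/P₁ = 2.14×8.314×382/417 = 16.3 L.
Isothermal: T stays 382 K; PV = const ⇒ V₂ = 2.87 L, P₂ = 2370 kPa.

2370 kPa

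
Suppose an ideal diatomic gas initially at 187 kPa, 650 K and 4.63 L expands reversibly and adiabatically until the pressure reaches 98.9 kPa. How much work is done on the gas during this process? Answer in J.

n = P₁V₁/(RT₁) = 187×4.63/(8.314×650) = 0.160 mol.
Adiabatic: T₂/T₁ = (P₂/P₁)^((γ−1)/γ) ⇒ T₂ = 650×(0.529)^0.286 = 542 K; V₂ = 7.30 L.
ΔU = nCvΔT = 0.160×20.8×(542−650) = -360 J.
Q = 0 for an adiabatic process, so W = −ΔU = 360 J.
Work done on the gas = −W_by = -360 J.

-360 J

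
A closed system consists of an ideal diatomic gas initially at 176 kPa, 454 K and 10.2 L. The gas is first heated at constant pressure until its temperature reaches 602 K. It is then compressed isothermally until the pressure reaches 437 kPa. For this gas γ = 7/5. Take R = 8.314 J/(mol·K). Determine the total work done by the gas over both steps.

n = P₁V₁/(RT₁) = 176×10.2/(8.314×454) = 0.476 mol.
Step 1 — Isobaric: P stays 176 kPa; V/T = const ⇒ T₂ = 602 K, V₂ = 13.5 L.
W = PΔV = 176×(13.5−10.2) kPa·L = 585 J.
ΔU = nCvΔT = 0.476×20.8×(602−454) = 1460 J.
Q = ΔU + W = nCpΔT = 2050 J.
State after step 1: P = 176 kPa, V = 13.5 L, T = 602 K.
Step 2 — Isothermal: T stays 602 K; PV = const ⇒ V₂ = 5.45 L, P₂ = 437 kPa.
ΔU = 0 (ideal gas, T constant).
W = nRT ln(V₂/V₁) = 0.476×8.314×602×ln(0.403) = -2160 J.
Q = ΔU + W = -2160 J.
Net over both steps: W = -1580 J, Q = -117 J, ΔU = 1460 J.

-1580 J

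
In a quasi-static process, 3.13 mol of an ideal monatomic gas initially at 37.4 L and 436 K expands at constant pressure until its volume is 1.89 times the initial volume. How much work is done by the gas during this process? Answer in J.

P₁ = nRT₁/V₁ = 3.13×8.314×436/37.4 = 303 kPa.
Isobaric: P stays 303 kPa; V/T = const ⇒ T₂ = 824 K, V₂ = 70.7 L.
W = PΔV = 303×(70.7−37.4) kPa·L = 10100 J.

10100 J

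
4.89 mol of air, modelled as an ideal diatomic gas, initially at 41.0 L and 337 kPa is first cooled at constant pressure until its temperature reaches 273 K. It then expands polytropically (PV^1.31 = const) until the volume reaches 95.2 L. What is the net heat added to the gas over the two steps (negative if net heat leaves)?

T₁ = P₁V₁/(nR) = 337×41.0/(4.89×8.314) = 340 K.
Step 1 — Isobaric: P stays 337 kPa; V/T = const ⇒ T₂ = 273 K, V₂ = 32.9 L.
W = PΔV = 337×(32.9−41.0) kPa·L = -2720 J.
ΔU = nCvΔT = 4.89×20.8×(273−340) = -6800 J.
Q = ΔU + W = nCpΔT = -9510 J.
State after step 1: P = 337 kPa, V = 32.9 L, T = 273 K.
Step 2 — Polytropic n=1.31: T₂ = T₁(V₁/V₂)^(n−1) = 273×(0.346)^0.31 = 196 K; P₂ = P₁(V₁/V₂)^n = 83.9 kPa.
W = (P₁V₁−P₂V₂)/(n−1) = (337×32.9−83.9×95.2)/0.31 = 10000 J.
ΔU = nCvΔT = 4.89×20.8×(196−273) = -7780 J.
Q = ΔU + W = 2260 J.
Net over both steps: W = 7320 J, Q = -7250 J, ΔU = -14600 J.

-7250 J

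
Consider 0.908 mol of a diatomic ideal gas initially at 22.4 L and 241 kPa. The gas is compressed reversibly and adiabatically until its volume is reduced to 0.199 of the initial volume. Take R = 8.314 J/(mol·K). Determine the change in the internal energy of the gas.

12200 J

T₁ = P₁V₁/(nR) = 241×22.4/(0.908×8.314) = 715 K.
Adiabatic: TV^(γ−1) = const ⇒ T₂ = 715×(5.03)^0.400 = 1360 K; PV^γ = const ⇒ P₂ = 2310 kPa.
For an ideal gas ΔU = nCvΔT with Cv = (5/2)R = 20.8 J/(mol·K).
ΔU = 0.908×20.8×(1360−715) = 12200 J.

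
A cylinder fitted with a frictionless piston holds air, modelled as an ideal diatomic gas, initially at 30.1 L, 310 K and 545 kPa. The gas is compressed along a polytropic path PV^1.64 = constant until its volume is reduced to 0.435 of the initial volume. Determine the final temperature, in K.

528 K

Polytropic n=1.64: T₂ = T₁(V₁/V₂)^(n−1) = 310×(2.30)^0.64 = 528 K; P₂ = P₁(V₁/V₂)^n = 2130 kPa.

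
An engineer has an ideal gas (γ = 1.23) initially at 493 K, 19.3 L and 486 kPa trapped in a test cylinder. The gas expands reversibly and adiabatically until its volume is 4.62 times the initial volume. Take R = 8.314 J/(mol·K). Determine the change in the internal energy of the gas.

-12100 J

n = P₁V₁/(RT₁) = 486×19.3/(8.314×493) = 2.29 mol.
Adiabatic: TV^(γ−1) = const ⇒ T₂ = 493×(0.216)^0.230 = 347 K; PV^γ = const ⇒ P₂ = 74.0 kPa.
For an ideal gas ΔU = nCvΔT with Cv = R/(γ−1) = 36.1 J/(mol·K).
ΔU = 2.29×36.1×(347−493) = -12100 J.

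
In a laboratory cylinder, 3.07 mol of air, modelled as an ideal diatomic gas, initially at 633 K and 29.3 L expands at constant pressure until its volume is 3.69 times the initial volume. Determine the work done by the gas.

P₁ = nRT₁/V₁ = 3.07×8.314×633/29.3 = 551 kPa.
Isobaric: P stays 551 kPa; V/T = const ⇒ T₂ = 2340 K, V₂ = 108 L.
W = PΔV = 551×(108−29.3) kPa·L = 43500 J.

43500 J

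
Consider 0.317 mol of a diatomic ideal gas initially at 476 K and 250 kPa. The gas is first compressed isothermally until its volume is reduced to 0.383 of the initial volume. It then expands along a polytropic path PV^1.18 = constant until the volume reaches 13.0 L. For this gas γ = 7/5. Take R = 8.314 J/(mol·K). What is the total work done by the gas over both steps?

825 J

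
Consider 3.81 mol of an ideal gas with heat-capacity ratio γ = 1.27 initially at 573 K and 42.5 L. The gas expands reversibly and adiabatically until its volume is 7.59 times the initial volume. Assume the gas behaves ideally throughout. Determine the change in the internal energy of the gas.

P₁ = nRT₁/V₁ = 3.81×8.314×573/42.5 = 427 kPa.
Adiabatic: TV^(γ−1) = const ⇒ T₂ = 573×(0.132)^0.270 = 332 K; PV^γ = const ⇒ P₂ = 32.6 kPa.
For an ideal gas ΔU = nCvΔT with Cv = R/(γ−1) = 30.8 J/(mol·K).
ΔU = 3.81×30.8×(332−573) = -28300 J.

-28300 J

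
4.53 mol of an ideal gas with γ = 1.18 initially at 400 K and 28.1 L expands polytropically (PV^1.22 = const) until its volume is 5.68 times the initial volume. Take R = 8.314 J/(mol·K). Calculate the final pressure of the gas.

64.4 kPa

P₁ = nRT₁/V₁ = 4.53×8.314×400/28.1 = 536 kPa.
Polytropic n=1.22: T₂ = T₁(V₁/V₂)^(n−1) = 400×(0.176)^0.22 = 273 K; P₂ = P₁(V₁/V₂)^n = 64.4 kPa.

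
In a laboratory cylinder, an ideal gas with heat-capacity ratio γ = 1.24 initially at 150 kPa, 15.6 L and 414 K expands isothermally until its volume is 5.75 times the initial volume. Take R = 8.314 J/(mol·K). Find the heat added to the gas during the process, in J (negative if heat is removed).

n = P₁V₁/(RT₁) = 150×15.6/(8.314×414) = 0.680 mol.
Isothermal: T stays 414 K; PV = const ⇒ V₂ = 89.7 L, P₂ = 26.1 kPa.
ΔU = 0 (ideal gas, T constant).
W = nRT ln(V₂/V₁) = 0.680×8.314×414×ln(5.75) = 4090 J.
Q = ΔU + W = 4090 J.

4090 J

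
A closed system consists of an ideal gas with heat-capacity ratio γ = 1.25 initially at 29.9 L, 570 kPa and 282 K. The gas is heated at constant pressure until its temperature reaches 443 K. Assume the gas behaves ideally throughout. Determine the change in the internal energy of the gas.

n = P₁V₁/(RT₁) = 570×29.9/(8.314×282) = 7.27 mol.
Isobaric: P stays 570 kPa; V/T = const ⇒ T₂ = 443 K, V₂ = 47.0 L.
For an ideal gas ΔU = nCvΔT with Cv = R/(γ−1) = 33.3 J/(mol·K).
ΔU = 7.27×33.3×(443−282) = 38900 J.

38900 J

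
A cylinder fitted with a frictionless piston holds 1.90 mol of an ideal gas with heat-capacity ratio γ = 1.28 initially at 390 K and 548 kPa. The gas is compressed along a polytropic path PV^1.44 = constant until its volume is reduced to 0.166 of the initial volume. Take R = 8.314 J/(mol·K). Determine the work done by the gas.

-16900 J

V₁ = nRT₁/P₁ = 1.90×8.314×390/548 = 11.2 L.
Polytropic n=1.44: T₂ = T₁(V₁/V₂)^(n−1) = 390×(6.02)^0.44 = 859 K; P₂ = P₁(V₁/V₂)^n = 7270 kPa.
W = (P₁V₁−P₂V₂)/(n−1) = (548×11.2−7270×1.87)/0.44 = -16900 J.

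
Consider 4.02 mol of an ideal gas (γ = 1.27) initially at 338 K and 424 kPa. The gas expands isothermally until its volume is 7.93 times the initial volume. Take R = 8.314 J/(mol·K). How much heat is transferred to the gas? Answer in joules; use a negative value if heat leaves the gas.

23400 J

V₁ = nRT₁/P₁ = 4.02×8.314×338/424 = 26.6 L.
Isothermal: T stays 338 K; PV = const ⇒ V₂ = 211 L, P₂ = 53.5 kPa.
ΔU = 0 (ideal gas, T constant).
W = nRT ln(V₂/V₁) = 4.02×8.314×338×ln(7.93) = 23400 J.
Q = ΔU + W = 23400 J.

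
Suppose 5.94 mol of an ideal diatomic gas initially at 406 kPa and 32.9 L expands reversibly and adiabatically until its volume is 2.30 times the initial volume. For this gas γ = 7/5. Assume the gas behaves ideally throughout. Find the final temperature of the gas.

T₁ = P₁V₁/(nR) = 406×32.9/(5.94×8.314) = 270 K.
Adiabatic: TV^(γ−1) = const ⇒ T₂ = 270×(0.435)^0.400 = 194 K; PV^γ = const ⇒ P₂ = 127 kPa.

194 K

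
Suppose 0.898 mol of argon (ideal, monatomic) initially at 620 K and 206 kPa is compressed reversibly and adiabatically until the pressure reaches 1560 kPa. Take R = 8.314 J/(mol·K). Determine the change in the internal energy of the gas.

V₁ = nRT₁/P₁ = 0.898×8.314×620/206 = 22.5 L.
Adiabatic: T₂/T₁ = (P₂/P₁)^((γ−1)/γ) ⇒ T₂ = 620×(7.57)^0.400 = 1390 K; V₂ = 6.67 L.
For an ideal gas ΔU = nCvΔT with Cv = (3/2)R = 12.5 J/(mol·K).
ΔU = 0.898×12.5×(1390−620) = 8660 J.

8660 J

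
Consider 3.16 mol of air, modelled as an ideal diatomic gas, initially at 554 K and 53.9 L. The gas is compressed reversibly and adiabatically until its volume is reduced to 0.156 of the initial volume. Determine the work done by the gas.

-40100 J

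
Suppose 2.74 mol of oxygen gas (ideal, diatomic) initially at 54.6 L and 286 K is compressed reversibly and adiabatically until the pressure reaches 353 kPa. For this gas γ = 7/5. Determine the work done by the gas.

P₁ = nRT₁/V₁ = 2.74×8.314×286/54.6 = 119 kPa.
Adiabatic: T₂/T₁ = (P₂/P₁)^((γ−1)/γ) ⇒ T₂ = 286×(2.96)^0.286 = 390 K; V₂ = 25.2 L.
ΔU = nCvΔT = 2.74×20.8×(390−286) = 5920 J.
Q = 0 for an adiabatic process, so W = −ΔU = -5920 J.

-5920 J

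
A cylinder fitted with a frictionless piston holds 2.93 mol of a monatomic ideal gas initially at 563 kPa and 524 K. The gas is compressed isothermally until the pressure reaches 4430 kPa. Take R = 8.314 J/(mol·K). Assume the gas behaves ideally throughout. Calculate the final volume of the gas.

2.88 L

V₁ = nRT₁/P₁ = 2.93×8.314×524/563 = 22.7 L.
Isothermal: T stays 524 K; PV = const ⇒ V₂ = 2.88 L, P₂ = 4430 kPa.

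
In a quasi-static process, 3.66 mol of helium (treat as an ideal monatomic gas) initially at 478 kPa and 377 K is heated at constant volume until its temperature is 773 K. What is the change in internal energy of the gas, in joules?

V₁ = nRT₁/P₁ = 3.66×8.314×377/478 = 24.0 L.
Isochoric: V stays 24.0 L; P/T = const ⇒ T₂ = 773 K, P₂ = 980 kPa.
For an ideal gas ΔU = nCvΔT with Cv = (3/2)R = 12.5 J/(mol·K).
ΔU = 3.66×12.5×(773−377) = 18100 J.

18100 J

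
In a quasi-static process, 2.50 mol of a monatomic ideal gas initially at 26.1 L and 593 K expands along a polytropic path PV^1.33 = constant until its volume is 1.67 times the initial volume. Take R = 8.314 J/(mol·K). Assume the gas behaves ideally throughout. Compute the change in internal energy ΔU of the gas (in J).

-2880 J

P₁ = nRT₁/V₁ = 2.50×8.314×593/26.1 = 472 kPa.
Polytropic n=1.33: T₂ = T₁(V₁/V₂)^(n−1) = 593×(0.599)^0.33 = 501 K; P₂ = P₁(V₁/V₂)^n = 239 kPa.
For an ideal gas ΔU = nCvΔT with Cv = (3/2)R = 12.5 J/(mol·K).
ΔU = 2.50×12.5×(501−593) = -2880 J.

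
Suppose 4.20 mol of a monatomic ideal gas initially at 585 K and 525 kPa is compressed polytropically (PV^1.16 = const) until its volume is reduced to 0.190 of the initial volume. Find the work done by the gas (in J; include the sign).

V₁ = nRT₁/P₁ = 4.20×8.314×585/525 = 38.9 L.
Polytropic n=1.16: T₂ = T₁(V₁/V₂)^(n−1) = 585×(5.26)^0.16 = 763 K; P₂ = P₁(V₁/V₂)^n = 3600 kPa.
W = (P₁V₁−P₂V₂)/(n−1) = (525×38.9−3600×7.39)/0.16 = -38900 J.

-38900 J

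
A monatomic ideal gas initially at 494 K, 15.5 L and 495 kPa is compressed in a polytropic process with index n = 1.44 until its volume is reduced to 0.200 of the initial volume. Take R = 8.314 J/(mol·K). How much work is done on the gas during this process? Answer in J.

n = P₁V₁/(RT₁) = 495×15.5/(8.314×494) = 1.87 mol.
Polytropic n=1.44: T₂ = T₁(V₁/V₂)^(n−1) = 494×(5.00)^0.44 = 1000 K; P₂ = P₁(V₁/V₂)^n = 5020 kPa.
W = (P₁V₁−P₂V₂)/(n−1) = (495×15.5−5020×3.10)/0.44 = -18000 J.
Work done on the gas = −W_by = 18000 J.

18000 J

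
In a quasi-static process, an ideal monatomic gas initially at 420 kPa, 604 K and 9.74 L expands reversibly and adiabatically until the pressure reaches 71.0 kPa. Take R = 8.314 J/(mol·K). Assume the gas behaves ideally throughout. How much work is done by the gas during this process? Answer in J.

n = P₁V₁/(RT₁) = 420×9.74/(8.314×604) = 0.815 mol.
Adiabatic: T₂/T₁ = (P₂/P₁)^((γ−1)/γ) ⇒ T₂ = 604×(0.169)^0.400 = 297 K; V₂ = 28.3 L.
ΔU = nCvΔT = 0.815×12.5×(297−604) = -3120 J.
Q = 0 for an adiabatic process, so W = −ΔU = 3120 J.

3120 J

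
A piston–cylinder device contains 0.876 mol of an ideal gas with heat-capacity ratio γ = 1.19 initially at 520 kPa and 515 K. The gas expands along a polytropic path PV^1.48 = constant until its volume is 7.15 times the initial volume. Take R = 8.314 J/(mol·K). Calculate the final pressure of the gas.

V₁ = nRT₁/P₁ = 0.876×8.314×515/520 = 7.21 L.
Polytropic n=1.48: T₂ = T₁(V₁/V₂)^(n−1) = 515×(0.140)^0.48 = 200 K; P₂ = P₁(V₁/V₂)^n = 28.3 kPa.

28.3 kPa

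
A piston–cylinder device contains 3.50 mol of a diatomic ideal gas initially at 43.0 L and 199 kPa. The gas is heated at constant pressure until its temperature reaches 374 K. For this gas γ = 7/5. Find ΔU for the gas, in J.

5820 J

T₁ = P₁V₁/(nR) = 199×43.0/(3.50×8.314) = 294 K.
Isobaric: P stays 199 kPa; V/T = const ⇒ T₂ = 374 K, V₂ = 54.7 L.
For an ideal gas ΔU = nCvΔT with Cv = (5/2)R = 20.8 J/(mol·K).
ΔU = 3.50×20.8×(374−294) = 5820 J.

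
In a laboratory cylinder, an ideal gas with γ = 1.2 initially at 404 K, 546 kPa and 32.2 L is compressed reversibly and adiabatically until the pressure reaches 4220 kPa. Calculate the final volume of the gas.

Adiabatic: T₂/T₁ = (P₂/P₁)^((γ−1)/γ) ⇒ T₂ = 404×(7.73)^0.167 = 568 K; V₂ = 5.86 L.

5.86 L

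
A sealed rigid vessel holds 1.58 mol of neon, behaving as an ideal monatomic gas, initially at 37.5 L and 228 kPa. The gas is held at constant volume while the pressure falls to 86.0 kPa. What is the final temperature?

246 K

T₁ = P₁V₁/(nR) = 228×37.5/(1.58×8.314) = 651 K.
Isochoric: V stays 37.5 L; P/T = const ⇒ T₂ = 246 K, P₂ = 86.0 kPa.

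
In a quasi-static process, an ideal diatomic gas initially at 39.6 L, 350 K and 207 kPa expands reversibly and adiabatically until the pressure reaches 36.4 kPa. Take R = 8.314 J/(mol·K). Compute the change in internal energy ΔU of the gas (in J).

n = P₁V₁/(RT₁) = 207×39.6/(8.314×350) = 2.82 mol.
Adiabatic: T₂/T₁ = (P₂/P₁)^((γ−1)/γ) ⇒ T₂ = 350×(0.176)^0.286 = 213 K; V₂ = 137 L.
For an ideal gas ΔU = nCvΔT with Cv = (5/2)R = 20.8 J/(mol·K).
ΔU = 2.82×20.8×(213−350) = -8020 J.

-8020 J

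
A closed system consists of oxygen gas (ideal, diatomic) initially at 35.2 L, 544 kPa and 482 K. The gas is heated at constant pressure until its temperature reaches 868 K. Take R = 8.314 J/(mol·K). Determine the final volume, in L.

63.4 L

Isobaric: P stays 544 kPa; V/T = const ⇒ T₂ = 868 K, V₂ = 63.4 L.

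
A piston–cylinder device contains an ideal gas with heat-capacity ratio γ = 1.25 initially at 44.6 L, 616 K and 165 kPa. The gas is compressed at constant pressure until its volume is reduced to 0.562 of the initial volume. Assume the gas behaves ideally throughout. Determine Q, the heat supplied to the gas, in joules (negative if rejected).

-16100 J

n = P₁V₁/(RT₁) = 165×44.6/(8.314×616) = 1.44 mol.
Isobaric: P stays 165 kPa; V/T = const ⇒ T₂ = 346 K, V₂ = 25.1 L.
W = PΔV = 165×(25.1−44.6) kPa·L = -3220 J.
ΔU = nCvΔT = 1.44×33.3×(346−616) = -12900 J.
Q = ΔU + W = nCpΔT = -16100 J.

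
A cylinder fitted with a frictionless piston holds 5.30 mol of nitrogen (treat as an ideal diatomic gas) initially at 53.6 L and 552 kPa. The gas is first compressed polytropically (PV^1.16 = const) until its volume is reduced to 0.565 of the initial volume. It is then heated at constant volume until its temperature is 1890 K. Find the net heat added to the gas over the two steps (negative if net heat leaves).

T₁ = P₁V₁/(nR) = 552×53.6/(5.30×8.314) = 671 K.
Step 1 — Polytropic n=1.16: T₂ = T₁(V₁/V₂)^(n−1) = 671×(1.77)^0.16 = 736 K; P₂ = P₁(V₁/V₂)^n = 1070 kPa.
W = (P₁V₁−P₂V₂)/(n−1) = (552×53.6−1070×30.3)/0.16 = -17700 J.
ΔU = nCvΔT = 5.30×20.8×(736−671) = 7080 J.
Q = ΔU + W = -10600 J.
State after step 1: P = 1070 kPa, V = 30.3 L, T = 736 K.
Step 2 — Isochoric: V stays 30.3 L; P/T = const ⇒ T₂ = 1890 K, P₂ = 2750 kPa.
W = 0 (no volume change).
ΔU = nCvΔT = 5.30×20.8×(1890−736) = 127000 J.
Q = ΔU = 127000 J.
Net over both steps: W = -17700 J, Q = 117000 J, ΔU = 134000 J.

117000 J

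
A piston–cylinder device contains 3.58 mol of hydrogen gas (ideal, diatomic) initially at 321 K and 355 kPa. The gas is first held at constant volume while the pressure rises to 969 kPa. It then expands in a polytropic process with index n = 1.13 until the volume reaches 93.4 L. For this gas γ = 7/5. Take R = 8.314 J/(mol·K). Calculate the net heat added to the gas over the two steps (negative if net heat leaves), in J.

V₁ = nRT₁/P₁ = 3.58×8.314×321/355 = 26.9 L.
Step 1 — Isochoric: V stays 26.9 L; P/T = const ⇒ T₂ = 876 K, P₂ = 969 kPa.
W = 0 (no volume change).
ΔU = nCvΔT = 3.58×20.8×(876−321) = 41300 J.
Q = ΔU = 41300 J.
State after step 1: P = 969 kPa, V = 26.9 L, T = 876 K.
Step 2 — Polytropic n=1.13: T₂ = T₁(V₁/V₂)^(n−1) = 876×(0.288)^0.13 = 745 K; P₂ = P₁(V₁/V₂)^n = 238 kPa.
W = (P₁V₁−P₂V₂)/(n−1) = (969×26.9−238×93.4)/0.13 = 30000 J.
ΔU = nCvΔT = 3.58×20.8×(745−876) = -9740 J.
Q = ΔU + W = 20200 J.
Net over both steps: W = 30000 J, Q = 61500 J, ΔU = 31600 J.

61500 J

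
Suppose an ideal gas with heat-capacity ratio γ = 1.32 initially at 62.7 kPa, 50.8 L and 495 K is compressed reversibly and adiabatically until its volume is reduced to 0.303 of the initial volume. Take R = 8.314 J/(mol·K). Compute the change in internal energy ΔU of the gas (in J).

n = P₁V₁/(RT₁) = 62.7×50.8/(8.314×495) = 0.774 mol.
Adiabatic: TV^(γ−1) = const ⇒ T₂ = 495×(3.30)^0.320 = 725 K; PV^γ = const ⇒ P₂ = 303 kPa.
For an ideal gas ΔU = nCvΔT with Cv = R/(γ−1) = 26.0 J/(mol·K).
ΔU = 0.774×26.0×(725−495) = 4630 J.

4630 J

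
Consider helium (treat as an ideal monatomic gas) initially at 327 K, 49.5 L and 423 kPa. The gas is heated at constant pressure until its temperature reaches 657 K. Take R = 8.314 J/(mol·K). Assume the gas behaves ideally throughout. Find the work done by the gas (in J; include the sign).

21100 J

n = P₁V₁/(RT₁) = 423×49.5/(8.314×327) = 7.70 mol.
Isobaric: P stays 423 kPa; V/T = const ⇒ T₂ = 657 K, V₂ = 99.5 L.
W = PΔV = 423×(99.5−49.5) kPa·L = 21100 J.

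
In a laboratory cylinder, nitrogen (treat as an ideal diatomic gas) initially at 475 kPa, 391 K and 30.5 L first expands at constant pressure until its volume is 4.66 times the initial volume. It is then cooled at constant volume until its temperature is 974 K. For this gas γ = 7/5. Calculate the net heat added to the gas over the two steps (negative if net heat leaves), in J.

n = P₁V₁/(RT₁) = 475×30.5/(8.314×391) = 4.46 mol.
Step 1 — Isobaric: P stays 475 kPa; V/T = const ⇒ T₂ = 1820 K, V₂ = 142 L.
W = PΔV = 475×(142−30.5) kPa·L = 53000 J.
ΔU = nCvΔT = 4.46×20.8×(1820−391) = 133000 J.
Q = ΔU + W = nCpΔT = 186000 J.
State after step 1: P = 475 kPa, V = 142 L, T = 1820 K.
Step 2 — Isochoric: V stays 142 L; P/T = const ⇒ T₂ = 974 K, P₂ = 254 kPa.
W = 0 (no volume change).
ΔU = nCvΔT = 4.46×20.8×(974−1820) = -78600 J.
Q = ΔU = -78600 J.
Net over both steps: W = 53000 J, Q = 107000 J, ΔU = 54000 J.

107000 J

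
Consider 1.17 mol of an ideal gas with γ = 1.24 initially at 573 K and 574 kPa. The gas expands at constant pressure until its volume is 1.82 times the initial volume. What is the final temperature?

1040 K

V₁ = nRT₁/P₁ = 1.17×8.314×573/574 = 9.71 L.
Isobaric: P stays 574 kPa; V/T = const ⇒ T₂ = 1040 K, V₂ = 17.7 L.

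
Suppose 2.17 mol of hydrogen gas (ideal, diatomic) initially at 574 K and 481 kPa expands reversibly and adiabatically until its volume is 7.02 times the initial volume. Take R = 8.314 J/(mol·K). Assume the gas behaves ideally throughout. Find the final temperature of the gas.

V₁ = nRT₁/P₁ = 2.17×8.314×574/481 = 21.5 L.
Adiabatic: TV^(γ−1) = const ⇒ T₂ = 574×(0.142)^0.400 = 263 K; PV^γ = const ⇒ P₂ = 31.4 kPa.

263 K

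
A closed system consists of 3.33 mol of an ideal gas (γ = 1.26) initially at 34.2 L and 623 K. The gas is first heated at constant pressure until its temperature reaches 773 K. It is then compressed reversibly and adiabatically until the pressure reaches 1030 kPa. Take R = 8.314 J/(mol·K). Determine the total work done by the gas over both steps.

P₁ = nRT₁/V₁ = 3.33×8.314×623/34.2 = 504 kPa.
Step 1 — Isobaric: P stays 504 kPa; V/T = const ⇒ T₂ = 773 K, V₂ = 42.4 L.
W = PΔV = 504×(42.4−34.2) kPa·L = 4150 J.
ΔU = nCvΔT = 3.33×32.0×(773−623) = 16000 J.
Q = ΔU + W = nCpΔT = 20100 J.
State after step 1: P = 504 kPa, V = 42.4 L, T = 773 K.
Step 2 — Adiabatic: T₂/T₁ = (P₂/P₁)^((γ−1)/γ) ⇒ T₂ = 773×(2.04)^0.206 = 896 K; V₂ = 24.1 L.
ΔU = nCvΔT = 3.33×32.0×(896−773) = 13100 J.
Q = 0 for an adiabatic process, so W = −ΔU = -13100 J.
Net over both steps: W = -8910 J, Q = 20100 J, ΔU = 29000 J.

-8910 J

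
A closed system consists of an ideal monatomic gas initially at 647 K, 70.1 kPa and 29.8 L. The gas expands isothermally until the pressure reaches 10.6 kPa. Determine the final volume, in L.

197 L

Isothermal: T stays 647 K; PV = const ⇒ V₂ = 197 L, P₂ = 10.6 kPa.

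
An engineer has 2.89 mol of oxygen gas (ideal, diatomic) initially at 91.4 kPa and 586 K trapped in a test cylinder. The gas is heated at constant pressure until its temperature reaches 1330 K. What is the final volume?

V₁ = nRT₁/P₁ = 2.89×8.314×586/91.4 = 154 L.
Isobaric: P stays 91.4 kPa; V/T = const ⇒ T₂ = 1330 K, V₂ = 350 L.

350 L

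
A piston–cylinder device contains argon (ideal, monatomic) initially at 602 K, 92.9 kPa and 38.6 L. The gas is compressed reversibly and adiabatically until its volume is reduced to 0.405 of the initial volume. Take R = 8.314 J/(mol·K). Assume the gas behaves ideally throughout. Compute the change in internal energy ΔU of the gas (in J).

4450 J

n = P₁V₁/(RT₁) = 92.9×38.6/(8.314×602) = 0.716 mol.
Adiabatic: TV^(γ−1) = const ⇒ T₂ = 602×(2.47)^0.667 = 1100 K; PV^γ = const ⇒ P₂ = 419 kPa.
For an ideal gas ΔU = nCvΔT with Cv = (3/2)R = 12.5 J/(mol·K).
ΔU = 0.716×12.5×(1100−602) = 4450 J.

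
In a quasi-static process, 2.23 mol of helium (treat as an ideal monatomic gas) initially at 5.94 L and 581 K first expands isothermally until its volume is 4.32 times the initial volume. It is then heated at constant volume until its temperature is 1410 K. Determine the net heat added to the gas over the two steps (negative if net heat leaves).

38800 J

P₁ = nRT₁/V₁ = 2.23×8.314×581/5.94 = 1810 kPa.
Step 1 — Isothermal: T stays 581 K; PV = const ⇒ V₂ = 25.7 L, P₂ = 420 kPa.
ΔU = 0 (ideal gas, T constant).
W = nRT ln(V₂/V₁) = 2.23×8.314×581×ln(4.32) = 15800 J.
Q = ΔU + W = 15800 J.
State after step 1: P = 420 kPa, V = 25.7 L, T = 581 K.
Step 2 — Isochoric: V stays 25.7 L; P/T = const ⇒ T₂ = 1410 K, P₂ = 1020 kPa.
W = 0 (no volume change).
ΔU = nCvΔT = 2.23×12.5×(1410−581) = 23100 J.
Q = ΔU = 23100 J.
Net over both steps: W = 15800 J, Q = 38800 J, ΔU = 23100 J.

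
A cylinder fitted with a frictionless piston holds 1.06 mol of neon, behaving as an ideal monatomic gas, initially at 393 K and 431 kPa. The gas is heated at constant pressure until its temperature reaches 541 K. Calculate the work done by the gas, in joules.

V₁ = nRT₁/P₁ = 1.06×8.314×393/431 = 8.04 L.
Isobaric: P stays 431 kPa; V/T = const ⇒ T₂ = 541 K, V₂ = 11.1 L.
W = PΔV = 431×(11.1−8.04) kPa·L = 1300 J.

1300 J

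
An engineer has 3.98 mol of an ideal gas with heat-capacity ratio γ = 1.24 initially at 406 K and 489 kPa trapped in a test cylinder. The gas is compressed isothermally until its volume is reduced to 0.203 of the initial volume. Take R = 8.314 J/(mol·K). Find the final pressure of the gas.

2410 kPa

V₁ = nRT₁/P₁ = 3.98×8.314×406/489 = 27.5 L.
Isothermal: T stays 406 K; PV = const ⇒ V₂ = 5.58 L, P₂ = 2410 kPa.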